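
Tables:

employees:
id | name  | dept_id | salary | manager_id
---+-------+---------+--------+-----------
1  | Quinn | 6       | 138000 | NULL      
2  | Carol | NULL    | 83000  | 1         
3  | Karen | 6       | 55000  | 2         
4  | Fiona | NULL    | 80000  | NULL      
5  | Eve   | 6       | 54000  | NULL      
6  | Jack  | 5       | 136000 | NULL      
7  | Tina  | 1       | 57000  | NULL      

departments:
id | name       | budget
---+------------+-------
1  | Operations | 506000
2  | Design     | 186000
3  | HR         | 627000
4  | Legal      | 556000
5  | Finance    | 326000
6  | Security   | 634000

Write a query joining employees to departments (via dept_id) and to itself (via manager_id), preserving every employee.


Two LEFT JOINs from the same base table employees: one to departments via dept_id, one to employees itself via manager_id. Both are LEFT so every employee is preserved.
Match against departments:
  - employee 1 (Quinn): dept_id=6 -> matches Security
  - employee 2 (Carol): dept_id=NULL, no match -> kept with NULL
  - employee 3 (Karen): dept_id=6 -> matches Security
  - employee 4 (Fiona): dept_id=NULL, no match -> kept with NULL
  - employee 5 (Eve): dept_id=6 -> matches Security
  - employee 6 (Jack): dept_id=5 -> matches Finance
  - employee 7 (Tina): dept_id=1 -> matches Operations
Match against employees (self):
  - employee 1 (Quinn): manager_id=NULL -> NULL
  - employee 2 (Carol): manager_id=1 -> Quinn
  - employee 3 (Karen): manager_id=2 -> Carol
  - employee 4 (Fiona): manager_id=NULL -> NULL
  - employee 5 (Eve): manager_id=NULL -> NULL
  - employee 6 (Jack): manager_id=NULL -> NULL
  - employee 7 (Tina): manager_id=NULL -> NULL

SQL:
SELECT a.name, b.name AS department, c.name AS manager
FROM employees a
LEFT JOIN departments b ON a.dept_id = b.id
LEFT JOIN employees c ON a.manager_id = c.id

Result:
name  | department | manager
------+------------+--------
Quinn | Security   | NULL   
Carol | NULL       | Quinn  
Karen | Security   | Carol  
Fiona | NULL       | NULL   
Eve   | Security   | NULL   
Jack  | Finance    | NULL   
Tina  | Operations | NULL   


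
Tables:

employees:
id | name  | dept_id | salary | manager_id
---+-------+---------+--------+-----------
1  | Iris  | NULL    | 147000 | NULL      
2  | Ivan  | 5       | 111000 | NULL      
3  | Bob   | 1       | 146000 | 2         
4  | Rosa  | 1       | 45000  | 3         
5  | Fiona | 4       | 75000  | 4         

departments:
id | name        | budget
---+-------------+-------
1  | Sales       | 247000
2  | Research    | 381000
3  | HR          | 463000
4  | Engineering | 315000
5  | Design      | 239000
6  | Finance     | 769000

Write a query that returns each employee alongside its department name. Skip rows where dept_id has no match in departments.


INNER JOIN keeps only employees rows whose dept_id matches an id in departments. Walk through each employee:
  - employee 1 (Iris): dept_id=NULL, no match -> dropped
  - employee 2 (Ivan): dept_id=5 -> matches Design
  - employee 3 (Bob): dept_id=1 -> matches Sales
  - employee 4 (Rosa): dept_id=1 -> matches Sales
  - employee 5 (Fiona): dept_id=4 -> matches Engineering
So 1 of 5 rows is dropped.

SQL:
SELECT a.name, b.name AS department
FROM employees a
INNER JOIN departments b ON a.dept_id = b.id

Result:
name  | department 
------+------------
Ivan  | Design     
Bob   | Sales      
Rosa  | Sales      
Fiona | Engineering


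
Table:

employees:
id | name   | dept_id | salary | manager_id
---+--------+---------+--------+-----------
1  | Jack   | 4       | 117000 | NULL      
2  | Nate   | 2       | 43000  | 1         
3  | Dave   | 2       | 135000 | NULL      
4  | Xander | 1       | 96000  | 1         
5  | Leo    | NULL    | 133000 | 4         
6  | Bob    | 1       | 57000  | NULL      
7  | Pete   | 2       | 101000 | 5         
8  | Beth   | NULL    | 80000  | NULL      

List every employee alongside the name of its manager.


This is a self-join: employees is joined to a second copy of itself, matching each row's manager_id to another row's id. Use LEFT JOIN so rows with manager_id=NULL are kept.
  - employee 1 (Jack): manager_id=NULL -> NULL
  - employee 2 (Nate): manager_id=1 -> Jack
  - employee 3 (Dave): manager_id=NULL -> NULL
  - employee 4 (Xander): manager_id=1 -> Jack
  - employee 5 (Leo): manager_id=4 -> Xander
  - employee 6 (Bob): manager_id=NULL -> NULL
  - employee 7 (Pete): manager_id=5 -> Leo
  - employee 8 (Beth): manager_id=NULL -> NULL

SQL:
SELECT a.name AS item, b.name AS manager
FROM employees a
LEFT JOIN employees b ON a.manager_id = b.id

Result:
item   | manager
-------+--------
Jack   | NULL   
Nate   | Jack   
Dave   | NULL   
Xander | Jack   
Leo    | Xander 
Bob    | NULL   
Pete   | Leo    
Beth   | NULL   


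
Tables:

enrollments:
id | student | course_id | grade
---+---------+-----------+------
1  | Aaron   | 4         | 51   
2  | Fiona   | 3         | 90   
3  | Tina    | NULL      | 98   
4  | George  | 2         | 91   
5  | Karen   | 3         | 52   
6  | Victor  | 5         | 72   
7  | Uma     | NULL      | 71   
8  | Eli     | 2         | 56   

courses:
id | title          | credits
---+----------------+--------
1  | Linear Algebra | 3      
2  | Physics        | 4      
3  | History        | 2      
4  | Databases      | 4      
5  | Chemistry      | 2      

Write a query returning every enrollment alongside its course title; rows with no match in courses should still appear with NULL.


LEFT JOIN keeps every row from enrollments (the left table); where course_id has no match in courses, the course columns become NULL. Walk through each enrollment:
  - enrollment 1 (Aaron): course_id=4 -> matches Databases
  - enrollment 2 (Fiona): course_id=3 -> matches History
  - enrollment 3 (Tina): course_id=NULL, no match -> kept with NULL
  - enrollment 4 (George): course_id=2 -> matches Physics
  - enrollment 5 (Karen): course_id=3 -> matches History
  - enrollment 6 (Victor): course_id=5 -> matches Chemistry
  - enrollment 7 (Uma): course_id=NULL, no match -> kept with NULL
  - enrollment 8 (Eli): course_id=2 -> matches Physics
All 8 rows appear; 2 have NULL course.

SQL:
SELECT a.student, b.title AS course
FROM enrollments a
LEFT JOIN courses b ON a.course_id = b.id

Result:
student | course   
--------+----------
Aaron   | Databases
Fiona   | History  
Tina    | NULL     
George  | Physics  
Karen   | History  
Victor  | Chemistry
Uma     | NULL     
Eli     | Physics  


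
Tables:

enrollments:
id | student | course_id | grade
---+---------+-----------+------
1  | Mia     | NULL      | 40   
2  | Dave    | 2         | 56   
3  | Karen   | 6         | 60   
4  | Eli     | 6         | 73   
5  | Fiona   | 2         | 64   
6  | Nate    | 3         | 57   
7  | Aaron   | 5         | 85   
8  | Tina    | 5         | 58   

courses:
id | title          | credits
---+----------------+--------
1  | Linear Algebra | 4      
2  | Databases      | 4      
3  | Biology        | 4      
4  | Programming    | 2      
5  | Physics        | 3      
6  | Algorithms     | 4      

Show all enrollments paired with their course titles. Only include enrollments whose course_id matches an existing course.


INNER JOIN keeps only enrollments rows whose course_id matches an id in courses. Walk through each enrollment:
  - enrollment 1 (Mia): course_id=NULL, no match -> dropped
  - enrollment 2 (Dave): course_id=2 -> matches Databases
  - enrollment 3 (Karen): course_id=6 -> matches Algorithms
  - enrollment 4 (Eli): course_id=6 -> matches Algorithms
  - enrollment 5 (Fiona): course_id=2 -> matches Databases
  - enrollment 6 (Nate): course_id=3 -> matches Biology
  - enrollment 7 (Aaron): course_id=5 -> matches Physics
  - enrollment 8 (Tina): course_id=5 -> matches Physics
So 1 of 8 rows is dropped.

SQL:
SELECT a.student, b.title AS course
FROM enrollments a
INNER JOIN courses b ON a.course_id = b.id

Result:
student | course    
--------+-----------
Dave    | Databases 
Karen   | Algorithms
Eli     | Algorithms
Fiona   | Databases 
Nate    | Biology   
Aaron   | Physics   
Tina    | Physics   


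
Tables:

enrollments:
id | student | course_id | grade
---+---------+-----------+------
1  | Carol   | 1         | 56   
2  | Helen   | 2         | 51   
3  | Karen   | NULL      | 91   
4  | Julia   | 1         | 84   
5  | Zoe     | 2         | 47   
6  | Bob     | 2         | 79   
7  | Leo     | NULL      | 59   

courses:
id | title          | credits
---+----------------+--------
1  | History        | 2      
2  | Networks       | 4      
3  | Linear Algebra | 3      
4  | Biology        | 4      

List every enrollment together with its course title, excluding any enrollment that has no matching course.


INNER JOIN keeps only enrollments rows whose course_id matches an id in courses. Walk through each enrollment:
  - enrollment 1 (Carol): course_id=1 -> matches History
  - enrollment 2 (Helen): course_id=2 -> matches Networks
  - enrollment 3 (Karen): course_id=NULL, no match -> dropped
  - enrollment 4 (Julia): course_id=1 -> matches History
  - enrollment 5 (Zoe): course_id=2 -> matches Networks
  - enrollment 6 (Bob): course_id=2 -> matches Networks
  - enrollment 7 (Leo): course_id=NULL, no match -> dropped
So 2 of 7 rows are dropped.

SQL:
SELECT a.student, b.title AS course
FROM enrollments a
INNER JOIN courses b ON a.course_id = b.id

Result:
student | course  
--------+---------
Carol   | History 
Helen   | Networks
Julia   | History 
Zoe     | Networks
Bob     | Networks


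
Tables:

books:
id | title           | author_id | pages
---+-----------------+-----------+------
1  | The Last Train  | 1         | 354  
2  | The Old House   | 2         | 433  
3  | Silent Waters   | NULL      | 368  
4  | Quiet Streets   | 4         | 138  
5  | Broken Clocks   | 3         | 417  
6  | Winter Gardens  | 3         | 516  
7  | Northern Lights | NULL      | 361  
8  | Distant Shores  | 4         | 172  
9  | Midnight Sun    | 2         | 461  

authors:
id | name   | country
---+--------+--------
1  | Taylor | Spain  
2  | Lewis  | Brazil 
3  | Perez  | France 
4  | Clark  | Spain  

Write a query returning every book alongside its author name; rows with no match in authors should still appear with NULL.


LEFT JOIN keeps every row from books (the left table); where author_id has no match in authors, the author columns become NULL. Walk through each book:
  - book 1 (The Last Train): author_id=1 -> matches Taylor
  - book 2 (The Old House): author_id=2 -> matches Lewis
  - book 3 (Silent Waters): author_id=NULL, no match -> kept with NULL
  - book 4 (Quiet Streets): author_id=4 -> matches Clark
  - book 5 (Broken Clocks): author_id=3 -> matches Perez
  - book 6 (Winter Gardens): author_id=3 -> matches Perez
  - book 7 (Northern Lights): author_id=NULL, no match -> kept with NULL
  - book 8 (Distant Shores): author_id=4 -> matches Clark
  - book 9 (Midnight Sun): author_id=2 -> matches Lewis
All 9 rows appear; 2 have NULL author.

SQL:
SELECT a.title, b.name AS author
FROM books a
LEFT JOIN authors b ON a.author_id = b.id

Result:
title           | author
----------------+-------
The Last Train  | Taylor
The Old House   | Lewis 
Silent Waters   | NULL  
Quiet Streets   | Clark 
Broken Clocks   | Perez 
Winter Gardens  | Perez 
Northern Lights | NULL  
Distant Shores  | Clark 
Midnight Sun    | Lewis 


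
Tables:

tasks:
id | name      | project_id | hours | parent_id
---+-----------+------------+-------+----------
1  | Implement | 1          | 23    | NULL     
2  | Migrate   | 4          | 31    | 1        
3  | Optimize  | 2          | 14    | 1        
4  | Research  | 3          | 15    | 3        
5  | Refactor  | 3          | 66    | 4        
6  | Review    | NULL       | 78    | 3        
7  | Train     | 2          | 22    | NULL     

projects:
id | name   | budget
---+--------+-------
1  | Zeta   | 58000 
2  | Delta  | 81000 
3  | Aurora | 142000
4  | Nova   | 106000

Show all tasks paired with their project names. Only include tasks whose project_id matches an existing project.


INNER JOIN keeps only tasks rows whose project_id matches an id in projects. Walk through each task:
  - task 1 (Implement): project_id=1 -> matches Zeta
  - task 2 (Migrate): project_id=4 -> matches Nova
  - task 3 (Optimize): project_id=2 -> matches Delta
  - task 4 (Research): project_id=3 -> matches Aurora
  - task 5 (Refactor): project_id=3 -> matches Aurora
  - task 6 (Review): project_id=NULL, no match -> dropped
  - task 7 (Train): project_id=2 -> matches Delta
So 1 of 7 rows is dropped.

SQL:
SELECT a.name, b.name AS project
FROM tasks a
INNER JOIN projects b ON a.project_id = b.id

Result:
name      | project
----------+--------
Implement | Zeta   
Migrate   | Nova   
Optimize  | Delta  
Research  | Aurora 
Refactor  | Aurora 
Train     | Delta  


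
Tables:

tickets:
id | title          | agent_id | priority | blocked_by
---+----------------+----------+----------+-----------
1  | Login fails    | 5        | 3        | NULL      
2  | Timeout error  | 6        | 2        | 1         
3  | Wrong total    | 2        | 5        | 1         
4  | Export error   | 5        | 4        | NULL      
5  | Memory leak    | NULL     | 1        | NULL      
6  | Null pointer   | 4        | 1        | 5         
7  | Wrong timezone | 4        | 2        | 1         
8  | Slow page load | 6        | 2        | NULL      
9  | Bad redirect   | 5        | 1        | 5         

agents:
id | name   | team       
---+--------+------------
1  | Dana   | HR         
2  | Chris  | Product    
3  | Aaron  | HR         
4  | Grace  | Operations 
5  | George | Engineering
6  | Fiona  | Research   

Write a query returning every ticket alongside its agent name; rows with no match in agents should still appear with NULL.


LEFT JOIN keeps every row from tickets (the left table); where agent_id has no match in agents, the agent columns become NULL. Walk through each ticket:
  - ticket 1 (Login fails): agent_id=5 -> matches George
  - ticket 2 (Timeout error): agent_id=6 -> matches Fiona
  - ticket 3 (Wrong total): agent_id=2 -> matches Chris
  - ticket 4 (Export error): agent_id=5 -> matches George
  - ticket 5 (Memory leak): agent_id=NULL, no match -> kept with NULL
  - ticket 6 (Null pointer): agent_id=4 -> matches Grace
  - ticket 7 (Wrong timezone): agent_id=4 -> matches Grace
  - ticket 8 (Slow page load): agent_id=6 -> matches Fiona
  - ticket 9 (Bad redirect): agent_id=5 -> matches George
All 9 rows appear; 1 has NULL agent.

SQL:
SELECT a.title, b.name AS agent
FROM tickets a
LEFT JOIN agents b ON a.agent_id = b.id

Result:
title          | agent 
---------------+-------
Login fails    | George
Timeout error  | Fiona 
Wrong total    | Chris 
Export error   | George
Memory leak    | NULL  
Null pointer   | Grace 
Wrong timezone | Grace 
Slow page load | Fiona 
Bad redirect   | George


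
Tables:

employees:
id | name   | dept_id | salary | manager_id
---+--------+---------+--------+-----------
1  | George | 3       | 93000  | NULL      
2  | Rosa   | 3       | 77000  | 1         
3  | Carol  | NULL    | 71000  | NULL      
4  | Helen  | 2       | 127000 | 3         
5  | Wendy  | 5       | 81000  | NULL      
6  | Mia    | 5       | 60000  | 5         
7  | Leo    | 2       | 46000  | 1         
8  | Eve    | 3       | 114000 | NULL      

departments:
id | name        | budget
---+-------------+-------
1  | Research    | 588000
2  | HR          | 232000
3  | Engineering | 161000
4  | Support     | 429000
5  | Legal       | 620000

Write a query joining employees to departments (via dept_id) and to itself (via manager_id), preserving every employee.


Two LEFT JOINs from the same base table employees: one to departments via dept_id, one to employees itself via manager_id. Both are LEFT so every employee is preserved.
Match against departments:
  - employee 1 (George): dept_id=3 -> matches Engineering
  - employee 2 (Rosa): dept_id=3 -> matches Engineering
  - employee 3 (Carol): dept_id=NULL, no match -> kept with NULL
  - employee 4 (Helen): dept_id=2 -> matches HR
  - employee 5 (Wendy): dept_id=5 -> matches Legal
  - employee 6 (Mia): dept_id=5 -> matches Legal
  - employee 7 (Leo): dept_id=2 -> matches HR
  - employee 8 (Eve): dept_id=3 -> matches Engineering
Match against employees (self):
  - employee 1 (George): manager_id=NULL -> NULL
  - employee 2 (Rosa): manager_id=1 -> George
  - employee 3 (Carol): manager_id=NULL -> NULL
  - employee 4 (Helen): manager_id=3 -> Carol
  - employee 5 (Wendy): manager_id=NULL -> NULL
  - employee 6 (Mia): manager_id=5 -> Wendy
  - employee 7 (Leo): manager_id=1 -> George
  - employee 8 (Eve): manager_id=NULL -> NULL

SQL:
SELECT a.name, b.name AS department, c.name AS manager
FROM employees a
LEFT JOIN departments b ON a.dept_id = b.id
LEFT JOIN employees c ON a.manager_id = c.id

Result:
name   | department  | manager
-------+-------------+--------
George | Engineering | NULL   
Rosa   | Engineering | George 
Carol  | NULL        | NULL   
Helen  | HR          | Carol  
Wendy  | Legal       | NULL   
Mia    | Legal       | Wendy  
Leo    | HR          | George 
Eve    | Engineering | NULL   


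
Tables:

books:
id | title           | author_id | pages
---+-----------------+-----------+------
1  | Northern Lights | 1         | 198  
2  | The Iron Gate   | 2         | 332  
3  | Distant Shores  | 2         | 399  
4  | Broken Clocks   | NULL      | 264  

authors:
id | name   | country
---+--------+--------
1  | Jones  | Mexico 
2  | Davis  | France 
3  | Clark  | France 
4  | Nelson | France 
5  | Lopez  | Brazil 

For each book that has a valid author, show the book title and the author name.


INNER JOIN keeps only books rows whose author_id matches an id in authors. Walk through each book:
  - book 1 (Northern Lights): author_id=1 -> matches Jones
  - book 2 (The Iron Gate): author_id=2 -> matches Davis
  - book 3 (Distant Shores): author_id=2 -> matches Davis
  - book 4 (Broken Clocks): author_id=NULL, no match -> dropped
So 1 of 4 rows is dropped.

SQL:
SELECT a.title, b.name AS author
FROM books a
INNER JOIN authors b ON a.author_id = b.id

Result:
title           | author
----------------+-------
Northern Lights | Jones 
The Iron Gate   | Davis 
Distant Shores  | Davis 


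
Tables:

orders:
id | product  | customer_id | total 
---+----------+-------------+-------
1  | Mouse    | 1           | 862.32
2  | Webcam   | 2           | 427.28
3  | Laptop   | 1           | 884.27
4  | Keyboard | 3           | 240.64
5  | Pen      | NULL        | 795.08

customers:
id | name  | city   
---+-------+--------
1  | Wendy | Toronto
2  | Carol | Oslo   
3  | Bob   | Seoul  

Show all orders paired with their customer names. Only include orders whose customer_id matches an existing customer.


INNER JOIN keeps only orders rows whose customer_id matches an id in customers. Walk through each order:
  - order 1 (Mouse): customer_id=1 -> matches Wendy
  - order 2 (Webcam): customer_id=2 -> matches Carol
  - order 3 (Laptop): customer_id=1 -> matches Wendy
  - order 4 (Keyboard): customer_id=3 -> matches Bob
  - order 5 (Pen): customer_id=NULL, no match -> dropped
So 1 of 5 rows is dropped.

SQL:
SELECT a.product, b.name AS customer
FROM orders a
INNER JOIN customers b ON a.customer_id = b.id

Result:
product  | customer
---------+---------
Mouse    | Wendy   
Webcam   | Carol   
Laptop   | Wendy   
Keyboard | Bob     


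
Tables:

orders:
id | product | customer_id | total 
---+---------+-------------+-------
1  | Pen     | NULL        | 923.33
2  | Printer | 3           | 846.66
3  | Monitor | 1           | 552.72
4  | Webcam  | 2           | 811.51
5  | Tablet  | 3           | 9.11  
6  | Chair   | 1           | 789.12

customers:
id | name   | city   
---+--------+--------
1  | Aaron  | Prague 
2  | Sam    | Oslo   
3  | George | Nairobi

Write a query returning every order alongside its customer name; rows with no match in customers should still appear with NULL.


LEFT JOIN keeps every row from orders (the left table); where customer_id has no match in customers, the customer columns become NULL. Walk through each order:
  - order 1 (Pen): customer_id=NULL, no match -> kept with NULL
  - order 2 (Printer): customer_id=3 -> matches George
  - order 3 (Monitor): customer_id=1 -> matches Aaron
  - order 4 (Webcam): customer_id=2 -> matches Sam
  - order 5 (Tablet): customer_id=3 -> matches George
  - order 6 (Chair): customer_id=1 -> matches Aaron
All 6 rows appear; 1 has NULL customer.

SQL:
SELECT a.product, b.name AS customer
FROM orders a
LEFT JOIN customers b ON a.customer_id = b.id

Result:
product | customer
--------+---------
Pen     | NULL    
Printer | George  
Monitor | Aaron   
Webcam  | Sam     
Tablet  | George  
Chair   | Aaron   


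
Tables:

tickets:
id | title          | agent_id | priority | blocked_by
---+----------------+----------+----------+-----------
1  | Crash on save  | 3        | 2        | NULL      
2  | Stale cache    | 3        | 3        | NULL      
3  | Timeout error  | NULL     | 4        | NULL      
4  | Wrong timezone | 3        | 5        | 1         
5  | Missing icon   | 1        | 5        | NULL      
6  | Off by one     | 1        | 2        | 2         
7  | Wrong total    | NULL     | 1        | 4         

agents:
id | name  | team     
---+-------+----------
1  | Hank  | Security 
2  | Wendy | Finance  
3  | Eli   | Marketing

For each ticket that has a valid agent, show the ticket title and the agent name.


INNER JOIN keeps only tickets rows whose agent_id matches an id in agents. Walk through each ticket:
  - ticket 1 (Crash on save): agent_id=3 -> matches Eli
  - ticket 2 (Stale cache): agent_id=3 -> matches Eli
  - ticket 3 (Timeout error): agent_id=NULL, no match -> dropped
  - ticket 4 (Wrong timezone): agent_id=3 -> matches Eli
  - ticket 5 (Missing icon): agent_id=1 -> matches Hank
  - ticket 6 (Off by one): agent_id=1 -> matches Hank
  - ticket 7 (Wrong total): agent_id=NULL, no match -> dropped
So 2 of 7 rows are dropped.

SQL:
SELECT a.title, b.name AS agent
FROM tickets a
INNER JOIN agents b ON a.agent_id = b.id

Result:
title          | agent
---------------+------
Crash on save  | Eli  
Stale cache    | Eli  
Wrong timezone | Eli  
Missing icon   | Hank 
Off by one     | Hank 


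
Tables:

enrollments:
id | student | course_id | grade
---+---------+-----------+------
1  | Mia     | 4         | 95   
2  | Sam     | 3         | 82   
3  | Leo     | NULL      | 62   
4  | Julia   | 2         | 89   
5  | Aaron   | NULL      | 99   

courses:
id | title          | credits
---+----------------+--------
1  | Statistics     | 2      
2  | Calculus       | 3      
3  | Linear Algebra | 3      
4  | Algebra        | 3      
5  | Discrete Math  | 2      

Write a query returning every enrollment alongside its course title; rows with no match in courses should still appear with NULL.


LEFT JOIN keeps every row from enrollments (the left table); where course_id has no match in courses, the course columns become NULL. Walk through each enrollment:
  - enrollment 1 (Mia): course_id=4 -> matches Algebra
  - enrollment 2 (Sam): course_id=3 -> matches Linear Algebra
  - enrollment 3 (Leo): course_id=NULL, no match -> kept with NULL
  - enrollment 4 (Julia): course_id=2 -> matches Calculus
  - enrollment 5 (Aaron): course_id=NULL, no match -> kept with NULL
All 5 rows appear; 2 have NULL course.

SQL:
SELECT a.student, b.title AS course
FROM enrollments a
LEFT JOIN courses b ON a.course_id = b.id

Result:
student | course        
--------+---------------
Mia     | Algebra       
Sam     | Linear Algebra
Leo     | NULL          
Julia   | Calculus      
Aaron   | NULL          


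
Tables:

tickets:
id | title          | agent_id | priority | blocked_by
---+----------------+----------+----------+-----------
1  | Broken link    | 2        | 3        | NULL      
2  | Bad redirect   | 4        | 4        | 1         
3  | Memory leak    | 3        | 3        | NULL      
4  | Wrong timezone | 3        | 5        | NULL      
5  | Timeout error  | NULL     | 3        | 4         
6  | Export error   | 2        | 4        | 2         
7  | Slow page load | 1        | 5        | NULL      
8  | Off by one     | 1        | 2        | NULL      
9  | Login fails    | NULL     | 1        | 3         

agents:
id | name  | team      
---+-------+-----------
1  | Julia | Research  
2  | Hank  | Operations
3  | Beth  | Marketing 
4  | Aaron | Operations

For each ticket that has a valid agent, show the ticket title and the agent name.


INNER JOIN keeps only tickets rows whose agent_id matches an id in agents. Walk through each ticket:
  - ticket 1 (Broken link): agent_id=2 -> matches Hank
  - ticket 2 (Bad redirect): agent_id=4 -> matches Aaron
  - ticket 3 (Memory leak): agent_id=3 -> matches Beth
  - ticket 4 (Wrong timezone): agent_id=3 -> matches Beth
  - ticket 5 (Timeout error): agent_id=NULL, no match -> dropped
  - ticket 6 (Export error): agent_id=2 -> matches Hank
  - ticket 7 (Slow page load): agent_id=1 -> matches Julia
  - ticket 8 (Off by one): agent_id=1 -> matches Julia
  - ticket 9 (Login fails): agent_id=NULL, no match -> dropped
So 2 of 9 rows are dropped.

SQL:
SELECT a.title, b.name AS agent
FROM tickets a
INNER JOIN agents b ON a.agent_id = b.id

Result:
title          | agent
---------------+------
Broken link    | Hank 
Bad redirect   | Aaron
Memory leak    | Beth 
Wrong timezone | Beth 
Export error   | Hank 
Slow page load | Julia
Off by one     | Julia


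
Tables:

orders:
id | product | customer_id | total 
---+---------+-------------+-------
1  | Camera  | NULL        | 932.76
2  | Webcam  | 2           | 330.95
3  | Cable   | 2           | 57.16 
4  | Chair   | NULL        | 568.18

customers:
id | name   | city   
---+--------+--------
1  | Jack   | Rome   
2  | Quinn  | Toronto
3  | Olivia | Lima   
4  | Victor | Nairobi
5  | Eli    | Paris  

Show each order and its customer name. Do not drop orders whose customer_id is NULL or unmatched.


LEFT JOIN keeps every row from orders (the left table); where customer_id has no match in customers, the customer columns become NULL. Walk through each order:
  - order 1 (Camera): customer_id=NULL, no match -> kept with NULL
  - order 2 (Webcam): customer_id=2 -> matches Quinn
  - order 3 (Cable): customer_id=2 -> matches Quinn
  - order 4 (Chair): customer_id=NULL, no match -> kept with NULL
All 4 rows appear; 2 have NULL customer.

SQL:
SELECT a.product, b.name AS customer
FROM orders a
LEFT JOIN customers b ON a.customer_id = b.id

Result:
product | customer
--------+---------
Camera  | NULL    
Webcam  | Quinn   
Cable   | Quinn   
Chair   | NULL    


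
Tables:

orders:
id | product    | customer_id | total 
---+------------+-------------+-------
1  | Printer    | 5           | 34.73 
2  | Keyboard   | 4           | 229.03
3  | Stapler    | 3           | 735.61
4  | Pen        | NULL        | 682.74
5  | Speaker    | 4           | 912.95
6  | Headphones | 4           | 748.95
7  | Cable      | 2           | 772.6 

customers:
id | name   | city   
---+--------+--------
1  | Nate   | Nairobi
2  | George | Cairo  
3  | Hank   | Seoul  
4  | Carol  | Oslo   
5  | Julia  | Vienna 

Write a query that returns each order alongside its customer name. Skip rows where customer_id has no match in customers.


INNER JOIN keeps only orders rows whose customer_id matches an id in customers. Walk through each order:
  - order 1 (Printer): customer_id=5 -> matches Julia
  - order 2 (Keyboard): customer_id=4 -> matches Carol
  - order 3 (Stapler): customer_id=3 -> matches Hank
  - order 4 (Pen): customer_id=NULL, no match -> dropped
  - order 5 (Speaker): customer_id=4 -> matches Carol
  - order 6 (Headphones): customer_id=4 -> matches Carol
  - order 7 (Cable): customer_id=2 -> matches George
So 1 of 7 rows is dropped.

SQL:
SELECT a.product, b.name AS customer
FROM orders a
INNER JOIN customers b ON a.customer_id = b.id

Result:
product    | customer
-----------+---------
Printer    | Julia   
Keyboard   | Carol   
Stapler    | Hank    
Speaker    | Carol   
Headphones | Carol   
Cable      | George  


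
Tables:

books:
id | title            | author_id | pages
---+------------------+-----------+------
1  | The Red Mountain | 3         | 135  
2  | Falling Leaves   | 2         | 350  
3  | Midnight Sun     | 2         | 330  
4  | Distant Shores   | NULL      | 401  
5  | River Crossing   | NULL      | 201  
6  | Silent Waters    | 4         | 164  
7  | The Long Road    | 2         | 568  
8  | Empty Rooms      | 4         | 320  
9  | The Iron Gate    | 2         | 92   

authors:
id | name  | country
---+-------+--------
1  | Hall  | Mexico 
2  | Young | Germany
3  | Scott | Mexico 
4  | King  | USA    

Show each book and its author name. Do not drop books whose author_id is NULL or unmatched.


LEFT JOIN keeps every row from books (the left table); where author_id has no match in authors, the author columns become NULL. Walk through each book:
  - book 1 (The Red Mountain): author_id=3 -> matches Scott
  - book 2 (Falling Leaves): author_id=2 -> matches Young
  - book 3 (Midnight Sun): author_id=2 -> matches Young
  - book 4 (Distant Shores): author_id=NULL, no match -> kept with NULL
  - book 5 (River Crossing): author_id=NULL, no match -> kept with NULL
  - book 6 (Silent Waters): author_id=4 -> matches King
  - book 7 (The Long Road): author_id=2 -> matches Young
  - book 8 (Empty Rooms): author_id=4 -> matches King
  - book 9 (The Iron Gate): author_id=2 -> matches Young
All 9 rows appear; 2 have NULL author.

SQL:
SELECT a.title, b.name AS author
FROM books a
LEFT JOIN authors b ON a.author_id = b.id

Result:
title            | author
-----------------+-------
The Red Mountain | Scott 
Falling Leaves   | Young 
Midnight Sun     | Young 
Distant Shores   | NULL  
River Crossing   | NULL  
Silent Waters    | King  
The Long Road    | Young 
Empty Rooms      | King  
The Iron Gate    | Young 


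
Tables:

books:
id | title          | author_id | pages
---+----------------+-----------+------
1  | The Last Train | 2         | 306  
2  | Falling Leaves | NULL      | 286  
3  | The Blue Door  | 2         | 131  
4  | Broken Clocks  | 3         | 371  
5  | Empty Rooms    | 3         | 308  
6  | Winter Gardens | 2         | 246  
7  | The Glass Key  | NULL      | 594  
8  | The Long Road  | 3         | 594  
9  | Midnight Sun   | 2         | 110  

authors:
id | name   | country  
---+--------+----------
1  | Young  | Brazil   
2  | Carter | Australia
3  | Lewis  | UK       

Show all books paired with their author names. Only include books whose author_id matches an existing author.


INNER JOIN keeps only books rows whose author_id matches an id in authors. Walk through each book:
  - book 1 (The Last Train): author_id=2 -> matches Carter
  - book 2 (Falling Leaves): author_id=NULL, no match -> dropped
  - book 3 (The Blue Door): author_id=2 -> matches Carter
  - book 4 (Broken Clocks): author_id=3 -> matches Lewis
  - book 5 (Empty Rooms): author_id=3 -> matches Lewis
  - book 6 (Winter Gardens): author_id=2 -> matches Carter
  - book 7 (The Glass Key): author_id=NULL, no match -> dropped
  - book 8 (The Long Road): author_id=3 -> matches Lewis
  - book 9 (Midnight Sun): author_id=2 -> matches Carter
So 2 of 9 rows are dropped.

SQL:
SELECT a.title, b.name AS author
FROM books a
INNER JOIN authors b ON a.author_id = b.id

Result:
title          | author
---------------+-------
The Last Train | Carter
The Blue Door  | Carter
Broken Clocks  | Lewis 
Empty Rooms    | Lewis 
Winter Gardens | Carter
The Long Road  | Lewis 
Midnight Sun   | Carter


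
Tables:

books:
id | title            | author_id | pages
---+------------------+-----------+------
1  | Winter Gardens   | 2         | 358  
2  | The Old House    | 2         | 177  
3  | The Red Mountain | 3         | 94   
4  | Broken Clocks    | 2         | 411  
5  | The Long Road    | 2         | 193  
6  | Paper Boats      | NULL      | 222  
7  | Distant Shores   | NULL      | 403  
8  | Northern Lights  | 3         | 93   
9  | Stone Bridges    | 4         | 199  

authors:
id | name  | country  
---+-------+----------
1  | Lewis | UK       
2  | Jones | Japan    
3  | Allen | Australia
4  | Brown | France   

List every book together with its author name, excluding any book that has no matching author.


INNER JOIN keeps only books rows whose author_id matches an id in authors. Walk through each book:
  - book 1 (Winter Gardens): author_id=2 -> matches Jones
  - book 2 (The Old House): author_id=2 -> matches Jones
  - book 3 (The Red Mountain): author_id=3 -> matches Allen
  - book 4 (Broken Clocks): author_id=2 -> matches Jones
  - book 5 (The Long Road): author_id=2 -> matches Jones
  - book 6 (Paper Boats): author_id=NULL, no match -> dropped
  - book 7 (Distant Shores): author_id=NULL, no match -> dropped
  - book 8 (Northern Lights): author_id=3 -> matches Allen
  - book 9 (Stone Bridges): author_id=4 -> matches Brown
So 2 of 9 rows are dropped.

SQL:
SELECT a.title, b.name AS author
FROM books a
INNER JOIN authors b ON a.author_id = b.id

Result:
title            | author
-----------------+-------
Winter Gardens   | Jones 
The Old House    | Jones 
The Red Mountain | Allen 
Broken Clocks    | Jones 
The Long Road    | Jones 
Northern Lights  | Allen 
Stone Bridges    | Brown 


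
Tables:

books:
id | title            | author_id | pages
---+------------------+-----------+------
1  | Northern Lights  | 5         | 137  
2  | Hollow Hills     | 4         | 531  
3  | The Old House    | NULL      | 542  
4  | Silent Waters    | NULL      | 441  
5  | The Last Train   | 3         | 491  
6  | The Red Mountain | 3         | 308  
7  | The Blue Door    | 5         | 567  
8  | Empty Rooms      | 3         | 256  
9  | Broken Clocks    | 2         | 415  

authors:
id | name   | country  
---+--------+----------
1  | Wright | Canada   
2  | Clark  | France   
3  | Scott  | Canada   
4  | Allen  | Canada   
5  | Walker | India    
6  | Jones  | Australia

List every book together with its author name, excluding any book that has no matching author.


INNER JOIN keeps only books rows whose author_id matches an id in authors. Walk through each book:
  - book 1 (Northern Lights): author_id=5 -> matches Walker
  - book 2 (Hollow Hills): author_id=4 -> matches Allen
  - book 3 (The Old House): author_id=NULL, no match -> dropped
  - book 4 (Silent Waters): author_id=NULL, no match -> dropped
  - book 5 (The Last Train): author_id=3 -> matches Scott
  - book 6 (The Red Mountain): author_id=3 -> matches Scott
  - book 7 (The Blue Door): author_id=5 -> matches Walker
  - book 8 (Empty Rooms): author_id=3 -> matches Scott
  - book 9 (Broken Clocks): author_id=2 -> matches Clark
So 2 of 9 rows are dropped.

SQL:
SELECT a.title, b.name AS author
FROM books a
INNER JOIN authors b ON a.author_id = b.id

Result:
title            | author
-----------------+-------
Northern Lights  | Walker
Hollow Hills     | Allen 
The Last Train   | Scott 
The Red Mountain | Scott 
The Blue Door    | Walker
Empty Rooms      | Scott 
Broken Clocks    | Clark 


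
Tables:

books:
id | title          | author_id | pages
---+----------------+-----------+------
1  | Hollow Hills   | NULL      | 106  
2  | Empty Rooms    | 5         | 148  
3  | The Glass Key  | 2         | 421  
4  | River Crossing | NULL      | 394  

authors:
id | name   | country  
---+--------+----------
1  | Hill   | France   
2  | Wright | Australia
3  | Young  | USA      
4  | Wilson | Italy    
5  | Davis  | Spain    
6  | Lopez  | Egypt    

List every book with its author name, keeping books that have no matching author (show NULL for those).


LEFT JOIN keeps every row from books (the left table); where author_id has no match in authors, the author columns become NULL. Walk through each book:
  - book 1 (Hollow Hills): author_id=NULL, no match -> kept with NULL
  - book 2 (Empty Rooms): author_id=5 -> matches Davis
  - book 3 (The Glass Key): author_id=2 -> matches Wright
  - book 4 (River Crossing): author_id=NULL, no match -> kept with NULL
All 4 rows appear; 2 have NULL author.

SQL:
SELECT a.title, b.name AS author
FROM books a
LEFT JOIN authors b ON a.author_id = b.id

Result:
title          | author
---------------+-------
Hollow Hills   | NULL  
Empty Rooms    | Davis 
The Glass Key  | Wright
River Crossing | NULL  


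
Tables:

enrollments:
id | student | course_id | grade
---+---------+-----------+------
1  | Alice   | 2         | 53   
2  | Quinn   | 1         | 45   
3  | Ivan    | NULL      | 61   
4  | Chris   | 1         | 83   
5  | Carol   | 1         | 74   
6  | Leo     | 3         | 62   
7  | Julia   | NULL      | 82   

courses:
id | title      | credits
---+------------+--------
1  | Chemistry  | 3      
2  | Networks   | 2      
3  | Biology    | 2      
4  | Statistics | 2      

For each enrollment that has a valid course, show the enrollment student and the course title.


INNER JOIN keeps only enrollments rows whose course_id matches an id in courses. Walk through each enrollment:
  - enrollment 1 (Alice): course_id=2 -> matches Networks
  - enrollment 2 (Quinn): course_id=1 -> matches Chemistry
  - enrollment 3 (Ivan): course_id=NULL, no match -> dropped
  - enrollment 4 (Chris): course_id=1 -> matches Chemistry
  - enrollment 5 (Carol): course_id=1 -> matches Chemistry
  - enrollment 6 (Leo): course_id=3 -> matches Biology
  - enrollment 7 (Julia): course_id=NULL, no match -> dropped
So 2 of 7 rows are dropped.

SQL:
SELECT a.student, b.title AS course
FROM enrollments a
INNER JOIN courses b ON a.course_id = b.id

Result:
student | course   
--------+----------
Alice   | Networks 
Quinn   | Chemistry
Chris   | Chemistry
Carol   | Chemistry
Leo     | Biology  


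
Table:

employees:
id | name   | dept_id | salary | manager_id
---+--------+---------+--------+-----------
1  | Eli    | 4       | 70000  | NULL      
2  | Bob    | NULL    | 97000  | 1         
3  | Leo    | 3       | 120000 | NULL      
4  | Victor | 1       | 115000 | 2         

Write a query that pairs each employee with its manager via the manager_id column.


This is a self-join: employees is joined to a second copy of itself, matching each row's manager_id to another row's id. Use LEFT JOIN so rows with manager_id=NULL are kept.
  - employee 1 (Eli): manager_id=NULL -> NULL
  - employee 2 (Bob): manager_id=1 -> Eli
  - employee 3 (Leo): manager_id=NULL -> NULL
  - employee 4 (Victor): manager_id=2 -> Bob

SQL:
SELECT a.name AS item, b.name AS manager
FROM employees a
LEFT JOIN employees b ON a.manager_id = b.id

Result:
item   | manager
-------+--------
Eli    | NULL   
Bob    | Eli    
Leo    | NULL   
Victor | Bob    


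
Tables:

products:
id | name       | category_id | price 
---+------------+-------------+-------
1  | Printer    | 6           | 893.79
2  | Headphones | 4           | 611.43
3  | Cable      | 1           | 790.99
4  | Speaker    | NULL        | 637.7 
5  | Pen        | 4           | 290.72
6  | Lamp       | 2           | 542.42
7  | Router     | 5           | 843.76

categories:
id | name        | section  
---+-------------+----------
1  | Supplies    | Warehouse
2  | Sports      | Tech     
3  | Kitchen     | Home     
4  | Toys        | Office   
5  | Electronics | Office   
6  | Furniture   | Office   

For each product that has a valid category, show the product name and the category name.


INNER JOIN keeps only products rows whose category_id matches an id in categories. Walk through each product:
  - product 1 (Printer): category_id=6 -> matches Furniture
  - product 2 (Headphones): category_id=4 -> matches Toys
  - product 3 (Cable): category_id=1 -> matches Supplies
  - product 4 (Speaker): category_id=NULL, no match -> dropped
  - product 5 (Pen): category_id=4 -> matches Toys
  - product 6 (Lamp): category_id=2 -> matches Sports
  - product 7 (Router): category_id=5 -> matches Electronics
So 1 of 7 rows is dropped.

SQL:
SELECT a.name, b.name AS category
FROM products a
INNER JOIN categories b ON a.category_id = b.id

Result:
name       | category   
-----------+------------
Printer    | Furniture  
Headphones | Toys       
Cable      | Supplies   
Pen        | Toys       
Lamp       | Sports     
Router     | Electronics


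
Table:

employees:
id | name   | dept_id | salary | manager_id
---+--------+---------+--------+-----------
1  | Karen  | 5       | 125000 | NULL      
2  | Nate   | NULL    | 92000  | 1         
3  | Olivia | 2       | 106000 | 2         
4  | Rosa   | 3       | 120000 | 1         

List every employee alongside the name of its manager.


This is a self-join: employees is joined to a second copy of itself, matching each row's manager_id to another row's id. Use LEFT JOIN so rows with manager_id=NULL are kept.
  - employee 1 (Karen): manager_id=NULL -> NULL
  - employee 2 (Nate): manager_id=1 -> Karen
  - employee 3 (Olivia): manager_id=2 -> Nate
  - employee 4 (Rosa): manager_id=1 -> Karen

SQL:
SELECT a.name AS item, b.name AS manager
FROM employees a
LEFT JOIN employees b ON a.manager_id = b.id

Result:
item   | manager
-------+--------
Karen  | NULL   
Nate   | Karen  
Olivia | Nate   
Rosa   | Karen  
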